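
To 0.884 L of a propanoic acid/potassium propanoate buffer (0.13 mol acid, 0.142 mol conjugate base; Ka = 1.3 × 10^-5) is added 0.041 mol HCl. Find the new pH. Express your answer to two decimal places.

After neutralization: n(CH3CH2COOH) = 0.171 mol, n(CH3CH2COO-) = 0.101 mol.
pKa = −log(1.3 × 10^-5) = 4.886
pH = pKa + log([A⁻]/[HA]) = 4.886 + log(0.101/0.171) = 4.886 -0.229

pH = 4.66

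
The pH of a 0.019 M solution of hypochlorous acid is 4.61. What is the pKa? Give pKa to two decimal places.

[H+] = 10^(-4.61) = 2.45 × 10^-5 M
At equilibrium [HA] = 0.019 − 2.45 × 10^-5 = 1.90 × 10^-2 M
Ka = [H+][A-]/[HA] = (2.45 × 10^-5)² / 1.90 × 10^-2 = 3.16 × 10^-8
pKa = -log(3.16 × 10^-8) = 7.50

pKa = 7.50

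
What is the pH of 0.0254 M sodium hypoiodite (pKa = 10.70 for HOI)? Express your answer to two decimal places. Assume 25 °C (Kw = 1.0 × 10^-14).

OI- is the conjugate base of the weak acid HOI.
Ka = 10^(−10.70) = 2.00 × 10^-11
Kb = Kw/Ka = 1.0×10^-14 / 2.00 × 10^-11 = 5.00 × 10^-4
Let x = [OH-] at equilibrium. Kb = x²/(0.0254 − x).
The 5% rule fails; solving x² + Kb·x − Kb·C₀ = 0 exactly:
x = [−0.0005 + √(0.0005² + 5.08e-05)]/2 = 3.32 × 10^-3 M
pOH = 2.48, so pH = 14.00 − pOH = 11.52

pH = 11.52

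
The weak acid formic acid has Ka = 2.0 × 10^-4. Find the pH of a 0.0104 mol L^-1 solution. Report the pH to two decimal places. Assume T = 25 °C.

pH = 2.87

HCOOH ⇌ HCOO- + H+
From the ICE table, Ka = [H+]²/(0.0104 − [H+]) = 2.0 × 10^-4.
[H+] is not negligible relative to C₀; solve [H+]² + 0.0002·[H+] − 2.08e-06 = 0.
[H+] = (−Ka + √(Ka² + 4·Ka·C₀))/2 = 1.35 × 10^-3 M
pH = −log[H+] = −log(1.35 × 10^-3) = 2.87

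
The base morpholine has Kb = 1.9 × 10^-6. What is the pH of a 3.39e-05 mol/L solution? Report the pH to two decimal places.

C4H8ONH + H2O ⇌ C4H8ONH2+ + OH-
Kb = x²/(3.39e-05 − x) = 1.9 × 10^-6
Here C₀/Kb ≈ 17.8, so the small-x approximation fails. Use the quadratic:
x = [−1.9e-06 + √(1.9e-06² + 2.58e-10)]/2 = 7.13 × 10^-6 M
pOH = −log(7.13 × 10^-6) = 5.15; pH = 14.00 − 5.15 = 8.85

pH = 8.85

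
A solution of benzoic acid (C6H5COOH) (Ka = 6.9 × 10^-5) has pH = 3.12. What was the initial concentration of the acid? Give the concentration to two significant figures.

C₀ = 9.1 × 10^-3 M

[H+] = 10^(-3.12) = 7.59 × 10^-4 M = x
Ka = x²/(C₀ − x) ⇒ C₀ = x + x²/Ka
C₀ = 7.59 × 10^-4 + (7.59 × 10^-4)²/(6.9 × 10^-5) = 9.11 × 10^-3 M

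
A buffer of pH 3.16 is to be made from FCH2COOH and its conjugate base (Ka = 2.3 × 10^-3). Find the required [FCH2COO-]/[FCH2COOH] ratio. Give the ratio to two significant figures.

pKa = -log(2.3 × 10^-3) = 2.638
pH = pKa + log(r) ⇒ log(r) = 3.16 − 2.638 = +0.522
r = [FCH2COO-]/[FCH2COOH] = 10^(+0.522) = 3.33

ratio = 3.3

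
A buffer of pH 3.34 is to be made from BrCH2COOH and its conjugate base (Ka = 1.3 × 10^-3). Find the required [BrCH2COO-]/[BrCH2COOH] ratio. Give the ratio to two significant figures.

ratio = 2.8

pKa = -log(1.3 × 10^-3) = 2.886
pH = pKa + log(r) ⇒ log(r) = 3.34 − 2.886 = +0.454
r = [BrCH2COO-]/[BrCH2COOH] = 10^(+0.454) = 2.84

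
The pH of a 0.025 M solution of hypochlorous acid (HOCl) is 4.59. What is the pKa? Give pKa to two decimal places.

pKa = 7.58

[H+] = 10^(-4.59) = 2.57 × 10^-5 M
At equilibrium [HA] = 0.025 − 2.57 × 10^-5 = 2.50 × 10^-2 M
Ka = [H+][A-]/[HA] = (2.57 × 10^-5)² / 2.50 × 10^-2 = 2.64 × 10^-8
pKa = -log(2.64 × 10^-8) = 7.58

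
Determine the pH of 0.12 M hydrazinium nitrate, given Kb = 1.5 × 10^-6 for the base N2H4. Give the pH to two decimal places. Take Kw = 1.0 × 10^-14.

pH = 4.55

N2H5+ is the conjugate acid of the weak base N2H4.
Ka = Kw/Kb = 1.0×10^-14 / 1.5 × 10^-6 = 6.67 × 10^-9
Ka = [H+]²/(0.12 − [H+]) = 6.67 × 10^-9
Neglecting [H+] in the denominator: [H+] = √(6.67 × 10^-9 × 0.12) = 2.83 × 10^-5 M
([H+]/C₀ = 0.024% < 5%, so the approximation holds.)
pH = −log(2.83 × 10^-5) = 4.55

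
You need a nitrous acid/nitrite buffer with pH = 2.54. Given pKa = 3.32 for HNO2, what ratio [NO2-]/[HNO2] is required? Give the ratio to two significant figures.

pH = pKa + log(r) ⇒ log(r) = 2.54 − 3.32 = -0.78
r = [NO2-]/[HNO2] = 10^(-0.78) = 0.166

ratio = 0.17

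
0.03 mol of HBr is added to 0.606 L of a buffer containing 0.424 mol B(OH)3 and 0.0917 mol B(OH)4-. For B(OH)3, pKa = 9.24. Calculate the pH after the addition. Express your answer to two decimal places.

After neutralization: n(B(OH)3) = 0.454 mol, n(B(OH)4-) = 0.0617 mol.
Henderson–Hasselbalch with mole ratio 0.0617/0.454: pH = 9.24 + (-0.867)

pH = 8.37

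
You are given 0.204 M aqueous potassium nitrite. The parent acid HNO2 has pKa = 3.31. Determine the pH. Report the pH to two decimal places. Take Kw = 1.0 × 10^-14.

pH = 8.31

NO2- is the conjugate base of the weak acid HNO2.
Ka = 10^(−3.31) = 4.90 × 10^-4
Kb = Kw/Ka = 1.0×10^-14 / 4.90 × 10^-4 = 2.04 × 10^-11
Let x = [OH-] at equilibrium. Kb = x²/(0.204 − x).
Assume x ≪ 0.204: x ≈ √(2.04 × 10^-11 × 0.204) = 2.04 × 10^-6 M
pOH = −log(2.04 × 10^-6) = 5.69; pH = 14.00 − 5.69 = 8.31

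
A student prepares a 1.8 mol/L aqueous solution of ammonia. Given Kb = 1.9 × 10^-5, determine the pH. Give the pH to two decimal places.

pH = 11.77

NH3 + H2O ⇌ NH4+ + OH-
Kb = [OH-]²/(1.8 − [OH-]) = 1.9 × 10^-5
Since Kb ≪ C₀, [OH-] ≈ √(Kb·C₀) = 5.85 × 10^-3 M.
pOH = 2.23, so pH = 14.00 − pOH = 11.77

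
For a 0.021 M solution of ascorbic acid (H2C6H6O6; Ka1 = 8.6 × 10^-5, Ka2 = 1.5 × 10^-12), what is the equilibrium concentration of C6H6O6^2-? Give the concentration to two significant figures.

First ionization gives [H+] ≈ [HC6H6O6-] = 1.30 × 10^-3 M.
Second step: Ka2 = [H+][C6H6O6^2-]/[HC6H6O6-] ≈ [C6H6O6^2-] (since [H+] ≈ [HC6H6O6-]).
So [C6H6O6^2-] ≈ Ka2.

1.5 × 10^-12 M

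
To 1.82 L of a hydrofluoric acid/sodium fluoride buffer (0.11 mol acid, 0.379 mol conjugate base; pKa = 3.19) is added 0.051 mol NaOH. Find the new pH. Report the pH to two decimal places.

OH- converts HF to F-: HF → 0.059 mol, F- → 0.43 mol.
pH = pKa + log([A⁻]/[HA]) = 3.19 + log(0.43/0.059) = 3.19 +0.863

pH = 4.05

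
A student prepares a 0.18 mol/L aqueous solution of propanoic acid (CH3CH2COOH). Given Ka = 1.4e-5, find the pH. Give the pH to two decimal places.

pH = 2.80

CH3CH2COOH ⇌ CH3CH2COO- + H+
Ka = x²/(0.18 − x) = 1.4 × 10^-5
Neglecting x in the denominator: x = √(1.4 × 10^-5 × 0.18) = 1.59 × 10^-3 M
(x/C₀ = 0.88% < 5%, so the approximation holds.)
pH = −log[H+] = −log(1.59 × 10^-3) = 2.80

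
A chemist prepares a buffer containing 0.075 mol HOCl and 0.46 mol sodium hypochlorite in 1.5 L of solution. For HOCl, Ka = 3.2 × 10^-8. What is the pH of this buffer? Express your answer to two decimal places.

pH = 8.28

pKa = −log(3.2 × 10^-8) = 7.495
Using pH = pKa + log([base]/[acid]) with [base]/[acid] = 0.46/0.075:
pH = 7.495 + (+0.788) = 8.28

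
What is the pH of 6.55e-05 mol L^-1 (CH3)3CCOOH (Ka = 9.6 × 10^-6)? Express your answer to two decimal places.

pH = 4.68

(CH3)3CCOOH ⇌ (CH3)3CCOO- + H+
Let x = [H+] at equilibrium. Ka = x²/(6.55e-05 − x).
x is not negligible relative to C₀; solve x² + 9.6e-06·x − 6.29e-10 = 0.
x = [−9.6e-06 + √(9.6e-06² + 2.52e-09)]/2 = 2.07 × 10^-5 M
pH = −log[H+] = −log(2.07 × 10^-5) = 4.68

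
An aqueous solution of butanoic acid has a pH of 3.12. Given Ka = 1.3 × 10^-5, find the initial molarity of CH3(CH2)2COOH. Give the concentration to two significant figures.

[H+] = 10^(-3.12) = 7.59 × 10^-4 M = x
Ka = x²/(C₀ − x) ⇒ C₀ = x + x²/Ka
C₀ = 7.59 × 10^-4 + (7.59 × 10^-4)²/(1.3 × 10^-5) = 4.51 × 10^-2 M

C₀ = 4.5 × 10^-2 M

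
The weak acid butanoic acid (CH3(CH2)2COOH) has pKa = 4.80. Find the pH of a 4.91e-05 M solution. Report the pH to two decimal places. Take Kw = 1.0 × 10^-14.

CH3(CH2)2COOH ⇌ CH3(CH2)2COO- + H+
Ka = 10^(−4.80) = 1.58 × 10^-5
Ka = [H+]²/(4.91e-05 − [H+]) = 1.58 × 10^-5
[H+] is not negligible relative to C₀; solve [H+]² + 1.58e-05·[H+] − 7.76e-10 = 0.
[H+] = (−Ka + √(Ka² + 4·Ka·C₀))/2 = 2.11 × 10^-5 M
pH = −log[H+] = −log(2.11 × 10^-5) = 4.68

pH = 4.68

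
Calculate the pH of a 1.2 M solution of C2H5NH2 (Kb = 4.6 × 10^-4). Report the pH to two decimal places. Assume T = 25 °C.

pH = 12.37

C2H5NH2 + H2O ⇌ C2H5NH3+ + OH-
Kb = x²/(1.2 − x) = 4.6 × 10^-4
Neglecting x in the denominator: x = √(4.6 × 10^-4 × 1.2) = 2.35 × 10^-2 M
Check: 2% ionized — well under 5%, approximation valid.
pOH = −log(2.35 × 10^-2) = 1.63; pH = 14.00 − 1.63 = 12.37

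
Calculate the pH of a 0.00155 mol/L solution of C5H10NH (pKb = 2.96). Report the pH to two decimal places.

pH = 10.94

C5H10NH + H2O ⇌ C5H10NH2+ + OH-
Kb = 10^(−2.96) = 1.10 × 10^-3
Let x = [OH-] at equilibrium. Kb = x²/(0.00155 − x).
The 5% rule fails; solving x² + Kb·x − Kb·C₀ = 0 exactly:
x = (−Kb + √(Kb² + 4·Kb·C₀))/2 = 8.67 × 10^-4 M
pOH = 3.06, so pH = 14.00 − pOH = 10.94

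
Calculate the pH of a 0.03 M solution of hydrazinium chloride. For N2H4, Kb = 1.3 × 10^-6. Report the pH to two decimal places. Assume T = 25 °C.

N2H5+ is the conjugate acid of the weak base N2H4.
Ka = Kw/Kb = 1.0×10^-14 / 1.3 × 10^-6 = 7.69 × 10^-9
Let x = [H+] at equilibrium. Ka = x²/(0.03 − x).
Assume x ≪ 0.03: x ≈ √(7.69 × 10^-9 × 0.03) = 1.52 × 10^-5 M
Check: 0.051% ionized — well under 5%, approximation valid.
pH = −log[H+] = −log(1.52 × 10^-5) = 4.82

pH = 4.82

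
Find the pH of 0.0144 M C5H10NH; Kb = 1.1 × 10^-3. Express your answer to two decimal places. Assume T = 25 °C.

C5H10NH + H2O ⇌ C5H10NH2+ + OH-
From the ICE table, Kb = x²/(0.0144 − x) = 1.1 × 10^-3.
Here C₀/Kb ≈ 13.1, so the small-x approximation fails. Use the quadratic:
x = [−0.0011 + √(0.0011² + 6.34e-05)]/2 = 3.47 × 10^-3 M
pOH = −log(3.47 × 10^-3) = 2.46; pH = 14.00 − 2.46 = 11.54

pH = 11.54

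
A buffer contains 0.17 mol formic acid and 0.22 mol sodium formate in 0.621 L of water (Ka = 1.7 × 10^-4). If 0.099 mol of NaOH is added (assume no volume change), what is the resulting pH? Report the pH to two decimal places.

After neutralization: n(HCOOH) = 0.071 mol, n(HCOO-) = 0.319 mol.
pKa = −log(1.7 × 10^-4) = 3.770
pH = pKa + log([A⁻]/[HA]) = 3.770 + log(0.319/0.071) = 3.770 +0.653

pH = 4.42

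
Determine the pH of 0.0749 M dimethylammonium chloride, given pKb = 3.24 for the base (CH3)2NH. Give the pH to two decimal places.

(CH3)2NH2+ is the conjugate acid of the weak base (CH3)2NH.
Kb = 10^(−3.24) = 5.75 × 10^-4
Ka = Kw/Kb = 1.0×10^-14 / 5.75 × 10^-4 = 1.74 × 10^-11
Ka = x²/(0.0749 − x) = 1.74 × 10^-11
Assume x ≪ 0.0749: x ≈ √(1.74 × 10^-11 × 0.0749) = 1.14 × 10^-6 M
pH = −log(1.14 × 10^-6) = 5.94

pH = 5.94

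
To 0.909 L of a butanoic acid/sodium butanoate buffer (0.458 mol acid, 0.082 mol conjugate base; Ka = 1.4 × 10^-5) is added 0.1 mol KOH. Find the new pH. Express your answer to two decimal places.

OH- converts CH3(CH2)2COOH to CH3(CH2)2COO-: CH3(CH2)2COOH → 0.358 mol, CH3(CH2)2COO- → 0.182 mol.
pKa = −log(1.4 × 10^-5) = 4.854
Henderson–Hasselbalch with mole ratio 0.182/0.358: pH = 4.854 + (-0.294)

pH = 4.56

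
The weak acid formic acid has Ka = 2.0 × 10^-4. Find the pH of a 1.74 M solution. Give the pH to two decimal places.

pH = 1.73

HCOOH ⇌ HCOO- + H+
From the ICE table, Ka = x²/(1.74 − x) = 2.0 × 10^-4.
Neglecting x in the denominator: x = √(2.0 × 10^-4 × 1.74) = 1.87 × 10^-2 M
(x/C₀ = 1.1% < 5%, so the approximation holds.)
pH = −log[H+] = −log(1.87 × 10^-2) = 1.73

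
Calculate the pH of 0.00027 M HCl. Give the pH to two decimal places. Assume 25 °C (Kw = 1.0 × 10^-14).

HCl is a strong acid and dissociates completely, so [H+] = 0.00027 M.
pH = -log(0.00027) = 3.57

pH = 3.57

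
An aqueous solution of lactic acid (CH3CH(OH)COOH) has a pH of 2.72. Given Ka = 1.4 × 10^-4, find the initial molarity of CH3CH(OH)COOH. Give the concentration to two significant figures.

[H+] = 10^(-2.72) = 1.91 × 10^-3 M = x
Ka = x²/(C₀ − x) ⇒ C₀ = x + x²/Ka
C₀ = 1.91 × 10^-3 + (1.91 × 10^-3)²/(1.4 × 10^-4) = 2.80 × 10^-2 M

C₀ = 2.8 × 10^-2 M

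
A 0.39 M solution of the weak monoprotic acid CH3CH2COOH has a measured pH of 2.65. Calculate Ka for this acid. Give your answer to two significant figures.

[H+] = 10^(-2.65) = 2.24 × 10^-3 M
At equilibrium [HA] = 0.39 − 2.24 × 10^-3 = 3.88 × 10^-1 M
Ka = [H+][A-]/[HA] = (2.24 × 10^-3)² / 3.88 × 10^-1 = 1.3 × 10^-5

Ka = 1.3 × 10^-5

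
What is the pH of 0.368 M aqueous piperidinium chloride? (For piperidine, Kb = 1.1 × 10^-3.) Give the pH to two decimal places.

C5H10NH2+ is the conjugate acid of the weak base C5H10NH.
Ka = Kw/Kb = 1.0×10^-14 / 1.1 × 10^-3 = 9.09 × 10^-12
From the ICE table, Ka = x²/(0.368 − x) = 9.09 × 10^-12.
Since Ka ≪ C₀, x ≈ √(Ka·C₀) = 1.83 × 10^-6 M.
pH = −log[H+] = −log(1.83 × 10^-6) = 5.74

pH = 5.74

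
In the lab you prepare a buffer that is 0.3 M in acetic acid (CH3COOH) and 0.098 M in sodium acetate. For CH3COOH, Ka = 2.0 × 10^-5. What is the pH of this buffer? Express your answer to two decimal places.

pH = 4.21

pKa = −log(2.0 × 10^-5) = 4.699
Henderson–Hasselbalch: pH = pKa + log([CH3COO-]/[CH3COOH]) = 4.699 + log(0.098/0.3)
pH = 4.699 + (-0.486) = 4.21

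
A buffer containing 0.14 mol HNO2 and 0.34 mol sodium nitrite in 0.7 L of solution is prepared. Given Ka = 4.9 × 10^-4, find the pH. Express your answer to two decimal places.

pKa = −log(4.9 × 10^-4) = 3.310
Using pH = pKa + log([base]/[acid]) with [base]/[acid] = 0.34/0.14:
pH = 3.310 + (+0.385) = 3.70

pH = 3.70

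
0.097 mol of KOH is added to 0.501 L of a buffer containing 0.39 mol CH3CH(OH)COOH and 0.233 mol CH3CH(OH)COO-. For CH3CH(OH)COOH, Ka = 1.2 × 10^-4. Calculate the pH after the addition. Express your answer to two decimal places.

After neutralization: n(CH3CH(OH)COOH) = 0.293 mol, n(CH3CH(OH)COO-) = 0.33 mol.
pKa = −log(1.2 × 10^-4) = 3.921
pH = pKa + log(n_CH3CH(OH)COO-/n_CH3CH(OH)COOH) = 3.921 + log(0.33/0.293) = 3.921 + (+0.052)

pH = 3.97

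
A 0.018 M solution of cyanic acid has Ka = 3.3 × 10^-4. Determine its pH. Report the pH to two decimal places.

pH = 2.64

HOCN ⇌ OCN- + H+
From the ICE table, Ka = [H+]²/(0.018 − [H+]) = 3.3 × 10^-4.
The 5% rule fails; solving [H+]² + Ka·[H+] − Ka·C₀ = 0 exactly:
[H+] = (−Ka + √(Ka² + 4·Ka·C₀))/2 = 2.28 × 10^-3 M
pH = −log(2.28 × 10^-3) = 2.64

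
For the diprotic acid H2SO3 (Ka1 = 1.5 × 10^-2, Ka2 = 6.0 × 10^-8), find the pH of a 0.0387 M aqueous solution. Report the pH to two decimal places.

Ka1 ≫ Ka2, so treat the first dissociation as the only significant source of H+.
Ka1 = x²/(0.0387 − x) = 1.5 × 10^-2
Solving the quadratic: x = (−Ka1 + √(Ka1² + 4·Ka1·C₀))/2 = 1.77 × 10^-2 M
pH = −log(1.77 × 10^-2) = 1.75

pH = 1.75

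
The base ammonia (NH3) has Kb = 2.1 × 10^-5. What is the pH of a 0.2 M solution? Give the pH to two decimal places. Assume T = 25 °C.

NH3 + H2O ⇌ NH4+ + OH-
From the ICE table, Kb = x²/(0.2 − x) = 2.1 × 10^-5.
Since Kb ≪ C₀, x ≈ √(Kb·C₀) = 2.05 × 10^-3 M.
(x/C₀ = 1% < 5%, so the approximation holds.)
pOH = −log(2.05 × 10^-3) = 2.69; pH = 14.00 − 2.69 = 11.31

pH = 11.31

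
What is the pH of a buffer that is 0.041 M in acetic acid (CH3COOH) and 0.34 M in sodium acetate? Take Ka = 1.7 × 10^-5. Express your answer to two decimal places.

pH = 5.69

pKa = −log(1.7 × 10^-5) = 4.770
Using pH = pKa + log([base]/[acid]) with [base]/[acid] = 0.34/0.041:
pH = 4.770 + (+0.919) = 5.69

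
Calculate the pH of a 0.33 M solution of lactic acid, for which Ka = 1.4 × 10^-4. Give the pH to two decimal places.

CH3CH(OH)COOH ⇌ CH3CH(OH)COO- + H+
Ka = [H+]²/(0.33 − [H+]) = 1.4 × 10^-4
Neglecting [H+] in the denominator: [H+] = √(1.4 × 10^-4 × 0.33) = 6.80 × 10^-3 M
pH = −log(6.80 × 10^-3) = 2.17

pH = 2.17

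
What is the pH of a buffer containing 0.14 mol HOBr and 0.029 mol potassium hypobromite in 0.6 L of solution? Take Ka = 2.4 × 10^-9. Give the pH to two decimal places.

pKa = −log(2.4 × 10^-9) = 8.620
Henderson–Hasselbalch: pH = pKa + log([OBr-]/[HOBr]) = 8.620 + log(0.029/0.14)
pH = 8.620 + (-0.684) = 7.94

pH = 7.94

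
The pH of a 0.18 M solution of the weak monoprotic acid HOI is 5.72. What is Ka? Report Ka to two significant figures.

[H+] = 10^(-5.72) = 1.91 × 10^-6 M
At equilibrium [HA] = 0.18 − 1.91 × 10^-6 = 1.80 × 10^-1 M
Ka = [H+][A-]/[HA] = (1.91 × 10^-6)² / 1.80 × 10^-1 = 2.0 × 10^-11

Ka = 2.0 × 10^-11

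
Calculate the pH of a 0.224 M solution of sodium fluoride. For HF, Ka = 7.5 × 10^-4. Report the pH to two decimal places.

F- is the conjugate base of the weak acid HF.
Kb = Kw/Ka = 1.0×10^-14 / 7.5 × 10^-4 = 1.33 × 10^-11
Kb = x²/(0.224 − x) = 1.33 × 10^-11
Since Kb ≪ C₀, x ≈ √(Kb·C₀) = 1.73 × 10^-6 M.
(x/C₀ = 0.00077% < 5%, so the approximation holds.)
pOH = −log(1.73 × 10^-6) = 5.76; pH = 14.00 − 5.76 = 8.24

pH = 8.24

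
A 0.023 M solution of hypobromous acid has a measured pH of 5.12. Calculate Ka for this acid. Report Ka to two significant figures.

Ka = 2.5 × 10^-9

[H+] = 10^(-5.12) = 7.59 × 10^-6 M
At equilibrium [HA] = 0.023 − 7.59 × 10^-6 = 2.30 × 10^-2 M
Ka = [H+][A-]/[HA] = (7.59 × 10^-6)² / 2.30 × 10^-2 = 2.5 × 10^-9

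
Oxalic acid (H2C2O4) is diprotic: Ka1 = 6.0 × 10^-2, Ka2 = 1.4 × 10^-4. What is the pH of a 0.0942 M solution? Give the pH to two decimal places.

pH = 1.29

Since Ka1 ≫ Ka2, the first ionization dominates [H+].
Ka1 = x²/(0.0942 − x) = 6.0 × 10^-2
Solving the quadratic: x = (−Ka1 + √(Ka1² + 4·Ka1·C₀))/2 = 5.09 × 10^-2 M
pH = −log(5.09 × 10^-2) = 1.29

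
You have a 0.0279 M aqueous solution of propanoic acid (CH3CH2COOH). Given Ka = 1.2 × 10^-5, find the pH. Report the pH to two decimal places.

CH3CH2COOH ⇌ CH3CH2COO- + H+
Ka = x²/(0.0279 − x) = 1.2 × 10^-5
Neglecting x in the denominator: x = √(1.2 × 10^-5 × 0.0279) = 5.79 × 10^-4 M
pH = −log[H+] = −log(5.79 × 10^-4) = 3.24

pH = 3.24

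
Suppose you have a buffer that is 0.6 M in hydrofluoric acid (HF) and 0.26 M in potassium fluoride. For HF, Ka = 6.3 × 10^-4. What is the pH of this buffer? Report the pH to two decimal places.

pH = 2.84

pKa = −log(6.3 × 10^-4) = 3.201
pH = pKa + log([A⁻]/[HA]) = 3.201 + log(0.26/0.6)
pH = 3.201 + (-0.363) = 2.84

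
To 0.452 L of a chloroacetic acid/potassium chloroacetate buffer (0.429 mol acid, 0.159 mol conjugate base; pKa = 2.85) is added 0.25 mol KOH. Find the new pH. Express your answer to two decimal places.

OH- converts ClCH2COOH to ClCH2COO-: ClCH2COOH → 0.179 mol, ClCH2COO- → 0.409 mol.
pH = pKa + log([A⁻]/[HA]) = 2.85 + log(0.409/0.179) = 2.85 +0.359

pH = 3.21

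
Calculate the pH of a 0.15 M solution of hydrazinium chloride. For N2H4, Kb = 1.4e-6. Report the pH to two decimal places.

pH = 4.49

N2H5+ is the conjugate acid of the weak base N2H4.
Ka = Kw/Kb = 1.0×10^-14 / 1.4 × 10^-6 = 7.14 × 10^-9
Ka = [H+]²/(0.15 − [H+]) = 7.14 × 10^-9
Since Ka ≪ C₀, [H+] ≈ √(Ka·C₀) = 3.27 × 10^-5 M.
pH = −log[H+] = −log(3.27 × 10^-5) = 4.49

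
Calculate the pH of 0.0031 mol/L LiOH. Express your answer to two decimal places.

LiOH is a strong base; [OH-] = 0.0031 M.
pOH = -log(0.0031) = 2.51
pH = 14.00 - 2.51 = 11.49

pH = 11.49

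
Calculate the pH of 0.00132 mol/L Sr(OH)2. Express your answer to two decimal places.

Sr(OH)2 is a strong base (each formula unit releases 2 OH-); [OH-] = 0.00264 M.
pOH = -log(0.00264) = 2.58
pH = 14.00 - 2.58 = 11.42

pH = 11.42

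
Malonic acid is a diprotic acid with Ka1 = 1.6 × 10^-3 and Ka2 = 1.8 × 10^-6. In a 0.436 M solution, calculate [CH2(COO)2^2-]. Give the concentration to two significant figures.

First ionization gives [H+] ≈ [CH2(COOH)COO-] = 2.56 × 10^-2 M.
Second step: Ka2 = [H+][CH2(COO)2^2-]/[CH2(COOH)COO-] ≈ [CH2(COO)2^2-] (since [H+] ≈ [CH2(COOH)COO-]).
So [CH2(COO)2^2-] ≈ Ka2.

1.8 × 10^-6 M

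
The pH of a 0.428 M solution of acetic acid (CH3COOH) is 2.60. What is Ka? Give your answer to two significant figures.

Ka = 1.5 × 10^-5

[H+] = 10^(-2.60) = 2.51 × 10^-3 M
At equilibrium [HA] = 0.428 − 2.51 × 10^-3 = 4.25 × 10^-1 M
Ka = [H+][A-]/[HA] = (2.51 × 10^-3)² / 4.25 × 10^-1 = 1.5 × 10^-5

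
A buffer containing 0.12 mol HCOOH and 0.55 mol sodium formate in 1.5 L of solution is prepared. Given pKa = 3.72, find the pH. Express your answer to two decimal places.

pH = 4.38

pH = pKa + log([A⁻]/[HA]) = 3.72 + log(0.55/0.12)
pH = 3.72 + (+0.661) = 4.38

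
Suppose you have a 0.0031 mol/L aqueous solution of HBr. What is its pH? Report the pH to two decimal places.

pH = 2.51

HBr is a strong acid and dissociates completely, so [H+] = 0.0031 M.
pH = -log(0.0031) = 2.51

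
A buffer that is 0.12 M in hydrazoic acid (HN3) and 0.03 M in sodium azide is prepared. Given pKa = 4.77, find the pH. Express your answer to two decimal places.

pH = 4.17

Using pH = pKa + log([base]/[acid]) with [base]/[acid] = 0.03/0.12:
pH = 4.77 + (-0.602) = 4.17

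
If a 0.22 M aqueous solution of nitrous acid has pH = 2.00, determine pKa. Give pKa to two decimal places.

pKa = 3.32

[H+] = 10^(-2.00) = 1.00 × 10^-2 M
At equilibrium [HA] = 0.22 − 1.00 × 10^-2 = 2.10 × 10^-1 M
Ka = [H+][A-]/[HA] = (1.00 × 10^-2)² / 2.10 × 10^-1 = 4.76 × 10^-4
pKa = -log(4.76 × 10^-4) = 3.32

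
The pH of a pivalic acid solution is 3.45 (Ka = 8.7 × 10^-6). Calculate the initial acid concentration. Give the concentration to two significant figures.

[H+] = 10^(-3.45) = 3.55 × 10^-4 M = x
Ka = x²/(C₀ − x) ⇒ C₀ = x + x²/Ka
C₀ = 3.55 × 10^-4 + (3.55 × 10^-4)²/(8.7 × 10^-6) = 1.48 × 10^-2 M

C₀ = 1.5 × 10^-2 M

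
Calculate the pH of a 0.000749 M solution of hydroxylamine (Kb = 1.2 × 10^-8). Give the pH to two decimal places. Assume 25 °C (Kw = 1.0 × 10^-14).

pH = 8.48

NH2OH + H2O ⇌ NH3OH+ + OH-
From the ICE table, Kb = x²/(0.000749 − x) = 1.2 × 10^-8.
Assume x ≪ 0.000749: x ≈ √(1.2 × 10^-8 × 0.000749) = 3.00 × 10^-6 M
Check: 0.4% ionized — well under 5%, approximation valid.
pOH = −log(3.00 × 10^-6) = 5.52; pH = 14.00 − 5.52 = 8.48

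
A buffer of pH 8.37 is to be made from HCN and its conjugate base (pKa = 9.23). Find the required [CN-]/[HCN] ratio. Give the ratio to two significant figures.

ratio = 0.14

pH = pKa + log(r) ⇒ log(r) = 8.37 − 9.23 = -0.86
r = [CN-]/[HCN] = 10^(-0.86) = 0.138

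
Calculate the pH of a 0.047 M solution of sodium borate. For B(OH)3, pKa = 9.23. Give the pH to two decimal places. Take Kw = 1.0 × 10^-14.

B(OH)4- is the conjugate base of the weak acid B(OH)3.
Ka = 10^(−9.23) = 5.89 × 10^-10
Kb = Kw/Ka = 1.0×10^-14 / 5.89 × 10^-10 = 1.70 × 10^-5
From the ICE table, Kb = x²/(0.047 − x) = 1.70 × 10^-5.
Neglecting x in the denominator: x = √(1.70 × 10^-5 × 0.047) = 8.94 × 10^-4 M
(x/C₀ = 1.9% < 5%, so the approximation holds.)
pOH = −log(8.94 × 10^-4) = 3.05; pH = 14.00 − 3.05 = 10.95

pH = 10.95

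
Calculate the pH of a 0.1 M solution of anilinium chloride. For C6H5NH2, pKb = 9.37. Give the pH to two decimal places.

C6H5NH3+ is the conjugate acid of the weak base C6H5NH2.
Kb = 10^(−9.37) = 4.27 × 10^-10
Ka = Kw/Kb = 1.0×10^-14 / 4.27 × 10^-10 = 2.34 × 10^-5
From the ICE table, Ka = [H+]²/(0.1 − [H+]) = 2.34 × 10^-5.
Assume [H+] ≪ 0.1: [H+] ≈ √(2.34 × 10^-5 × 0.1) = 1.53 × 10^-3 M
([H+]/C₀ = 1.5% < 5%, so the approximation holds.)
pH = −log[H+] = −log(1.53 × 10^-3) = 2.82

pH = 2.82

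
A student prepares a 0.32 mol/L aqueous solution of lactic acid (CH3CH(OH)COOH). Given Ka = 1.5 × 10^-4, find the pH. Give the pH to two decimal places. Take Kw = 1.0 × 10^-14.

CH3CH(OH)COOH ⇌ CH3CH(OH)COO- + H+
Ka = x²/(0.32 − x) = 1.5 × 10^-4
Assume x ≪ 0.32: x ≈ √(1.5 × 10^-4 × 0.32) = 6.93 × 10^-3 M
(x/C₀ = 2.2% < 5%, so the approximation holds.)
pH = −log(6.93 × 10^-3) = 2.16

pH = 2.16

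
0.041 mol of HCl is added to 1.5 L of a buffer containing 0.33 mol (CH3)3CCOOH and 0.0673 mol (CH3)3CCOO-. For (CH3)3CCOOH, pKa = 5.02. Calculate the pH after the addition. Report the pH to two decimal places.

pH = 3.87

After neutralization: n((CH3)3CCOOH) = 0.371 mol, n((CH3)3CCOO-) = 0.0263 mol.
pH = pKa + log(n_(CH3)3CCOO-/n_(CH3)3CCOOH) = 5.02 + log(0.0263/0.371) = 5.02 + (-1.149)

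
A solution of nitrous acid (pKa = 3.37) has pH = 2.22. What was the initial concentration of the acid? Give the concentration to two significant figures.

[H+] = 10^(-2.22) = 6.03 × 10^-3 M = x
Ka = 10^(−3.37) = 4.27 × 10^-4
Ka = x²/(C₀ − x) ⇒ C₀ = x + x²/Ka
C₀ = 6.03 × 10^-3 + (6.03 × 10^-3)²/(4.27 × 10^-4) = 9.12 × 10^-2 M

C₀ = 9.1 × 10^-2 M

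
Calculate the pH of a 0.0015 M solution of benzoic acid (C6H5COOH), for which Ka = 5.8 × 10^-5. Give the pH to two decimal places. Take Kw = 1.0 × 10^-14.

pH = 3.57

C6H5COOH ⇌ C6H5COO- + H+
Ka = x²/(0.0015 − x) = 5.8 × 10^-5
x is not negligible relative to C₀; solve x² + 5.8e-05·x − 8.7e-08 = 0.
x = [−5.8e-05 + √(5.8e-05² + 3.48e-07)]/2 = 2.67 × 10^-4 M
pH = −log[H+] = −log(2.67 × 10^-4) = 3.57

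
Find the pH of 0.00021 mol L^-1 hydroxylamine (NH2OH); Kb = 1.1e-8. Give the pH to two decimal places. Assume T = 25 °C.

pH = 8.18

NH2OH + H2O ⇌ NH3OH+ + OH-
Let x = [OH-] at equilibrium. Kb = x²/(0.00021 − x).
Assume x ≪ 0.00021: x ≈ √(1.1 × 10^-8 × 0.00021) = 1.52 × 10^-6 M
pOH = 5.82, so pH = 14.00 − pOH = 8.18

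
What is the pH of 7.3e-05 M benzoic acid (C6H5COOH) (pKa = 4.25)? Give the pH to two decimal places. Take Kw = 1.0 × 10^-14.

pH = 4.38

C6H5COOH ⇌ C6H5COO- + H+
Ka = 10^(−4.25) = 5.62 × 10^-5
Ka = x²/(7.3e-05 − x) = 5.62 × 10^-5
The 5% rule fails; solving x² + Ka·x − Ka·C₀ = 0 exactly:
x = [−5.62e-05 + √(5.62e-05² + 1.64e-08)]/2 = 4.18 × 10^-5 M
pH = −log[H+] = −log(4.18 × 10^-5) = 4.38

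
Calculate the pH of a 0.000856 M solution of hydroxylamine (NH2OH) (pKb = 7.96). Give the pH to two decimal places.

pH = 8.49

NH2OH + H2O ⇌ NH3OH+ + OH-
Kb = 10^(−7.96) = 1.10 × 10^-8
Kb = x²/(0.000856 − x) = 1.10 × 10^-8
Neglecting x in the denominator: x = √(1.10 × 10^-8 × 0.000856) = 3.07 × 10^-6 M
pOH = 5.51, so pH = 14.00 − pOH = 8.49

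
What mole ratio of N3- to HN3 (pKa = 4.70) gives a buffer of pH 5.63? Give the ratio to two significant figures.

pH = pKa + log(r) ⇒ log(r) = 5.63 − 4.70 = +0.93
r = [N3-]/[HN3] = 10^(+0.93) = 8.51

ratio = 8.5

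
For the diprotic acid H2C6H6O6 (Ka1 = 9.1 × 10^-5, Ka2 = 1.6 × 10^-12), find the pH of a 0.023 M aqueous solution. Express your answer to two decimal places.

pH = 2.85

Ka1 ≫ Ka2, so treat the first dissociation as the only significant source of H+.
Ka1 = x²/(0.023 − x) = 9.1 × 10^-5
Solving the quadratic: x = (−Ka1 + √(Ka1² + 4·Ka1·C₀))/2 = 1.40 × 10^-3 M
pH = −log(1.40 × 10^-3) = 2.85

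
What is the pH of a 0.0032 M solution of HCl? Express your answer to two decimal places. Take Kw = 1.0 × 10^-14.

pH = 2.49

HCl is a strong acid and dissociates completely, so [H+] = 0.0032 M.
pH = -log(0.0032) = 2.49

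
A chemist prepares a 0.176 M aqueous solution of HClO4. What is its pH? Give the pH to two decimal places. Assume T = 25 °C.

HClO4 is a strong acid and dissociates completely, so [H+] = 0.176 M.
pH = -log(0.176) = 0.75

pH = 0.75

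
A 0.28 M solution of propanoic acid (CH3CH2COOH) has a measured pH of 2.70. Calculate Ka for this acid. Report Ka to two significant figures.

Ka = 1.4 × 10^-5

[H+] = 10^(-2.70) = 2.00 × 10^-3 M
At equilibrium [HA] = 0.28 − 2.00 × 10^-3 = 2.78 × 10^-1 M
Ka = [H+][A-]/[HA] = (2.00 × 10^-3)² / 2.78 × 10^-1 = 1.4 × 10^-5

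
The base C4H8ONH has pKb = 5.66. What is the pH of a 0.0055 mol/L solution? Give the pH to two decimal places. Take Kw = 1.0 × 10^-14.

pH = 10.04

C4H8ONH + H2O ⇌ C4H8ONH2+ + OH-
Kb = 10^(−5.66) = 2.19 × 10^-6
Kb = [OH-]²/(0.0055 − [OH-]) = 2.19 × 10^-6
Since Kb ≪ C₀, [OH-] ≈ √(Kb·C₀) = 1.10 × 10^-4 M.
Check: 2% ionized — well under 5%, approximation valid.
pOH = −log(1.10 × 10^-4) = 3.96; pH = 14.00 − 3.96 = 10.04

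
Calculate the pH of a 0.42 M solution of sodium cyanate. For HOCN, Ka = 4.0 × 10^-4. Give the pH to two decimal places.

pH = 8.51

OCN- is the conjugate base of the weak acid HOCN.
Kb = Kw/Ka = 1.0×10^-14 / 4.0 × 10^-4 = 2.50 × 10^-11
From the ICE table, Kb = [OH-]²/(0.42 − [OH-]) = 2.50 × 10^-11.
Neglecting [OH-] in the denominator: [OH-] = √(2.50 × 10^-11 × 0.42) = 3.24 × 10^-6 M
pOH = 5.49, so pH = 14.00 − pOH = 8.51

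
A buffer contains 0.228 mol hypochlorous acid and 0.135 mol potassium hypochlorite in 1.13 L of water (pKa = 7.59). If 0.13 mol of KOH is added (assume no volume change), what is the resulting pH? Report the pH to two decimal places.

pH = 8.02

After neutralization: n(HOCl) = 0.098 mol, n(OCl-) = 0.265 mol.
Henderson–Hasselbalch with mole ratio 0.265/0.098: pH = 7.59 + (+0.432)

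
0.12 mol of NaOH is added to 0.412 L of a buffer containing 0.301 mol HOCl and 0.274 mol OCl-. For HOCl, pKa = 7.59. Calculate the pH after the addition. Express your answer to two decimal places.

After neutralization: n(HOCl) = 0.181 mol, n(OCl-) = 0.394 mol.
pH = pKa + log(n_OCl-/n_HOCl) = 7.59 + log(0.394/0.181) = 7.59 + (+0.338)

pH = 7.93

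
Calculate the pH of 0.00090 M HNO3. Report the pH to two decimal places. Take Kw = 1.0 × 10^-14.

pH = 3.05

HNO3 is a strong acid and dissociates completely, so [H+] = 0.00090 M.
pH = -log(0.0009) = 3.05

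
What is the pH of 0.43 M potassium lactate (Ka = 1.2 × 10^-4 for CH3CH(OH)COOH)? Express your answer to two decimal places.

pH = 8.78

CH3CH(OH)COO- is the conjugate base of the weak acid CH3CH(OH)COOH.
Kb = Kw/Ka = 1.0×10^-14 / 1.2 × 10^-4 = 8.33 × 10^-11
From the ICE table, Kb = [OH-]²/(0.43 − [OH-]) = 8.33 × 10^-11.
Since Kb ≪ C₀, [OH-] ≈ √(Kb·C₀) = 5.98 × 10^-6 M.
Check: 0.0014% ionized — well under 5%, approximation valid.
pOH = −log(5.98 × 10^-6) = 5.22; pH = 14.00 − 5.22 = 8.78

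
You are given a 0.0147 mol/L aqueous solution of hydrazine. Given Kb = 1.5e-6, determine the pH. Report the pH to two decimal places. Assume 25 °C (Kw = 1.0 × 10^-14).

pH = 10.17

N2H4 + H2O ⇌ N2H5+ + OH-
From the ICE table, Kb = [OH-]²/(0.0147 − [OH-]) = 1.5 × 10^-6.
Assume [OH-] ≪ 0.0147: [OH-] ≈ √(1.5 × 10^-6 × 0.0147) = 1.48 × 10^-4 M
([OH-]/C₀ = 1% < 5%, so the approximation holds.)
pOH = 3.83, so pH = 14.00 − pOH = 10.17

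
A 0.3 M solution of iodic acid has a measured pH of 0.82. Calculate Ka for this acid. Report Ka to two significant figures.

[H+] = 10^(-0.82) = 1.51 × 10^-1 M
At equilibrium [HA] = 0.3 − 1.51 × 10^-1 = 1.49 × 10^-1 M
Ka = [H+][A-]/[HA] = (1.51 × 10^-1)² / 1.49 × 10^-1 = 1.5 × 10^-1

Ka = 1.5 × 10^-1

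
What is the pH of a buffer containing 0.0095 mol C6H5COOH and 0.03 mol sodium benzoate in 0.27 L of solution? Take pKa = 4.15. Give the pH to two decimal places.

Henderson–Hasselbalch: pH = pKa + log([C6H5COO-]/[C6H5COOH]) = 4.15 + log(0.03/0.0095)
pH = 4.15 + (+0.499) = 4.65

pH = 4.65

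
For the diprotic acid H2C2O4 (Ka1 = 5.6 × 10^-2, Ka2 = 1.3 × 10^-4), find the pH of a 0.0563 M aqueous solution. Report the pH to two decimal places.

pH = 1.46

Since Ka1 ≫ Ka2, the first ionization dominates [H+].
Ka1 = x²/(0.0563 − x) = 5.6 × 10^-2
Solving the quadratic: x = (−Ka1 + √(Ka1² + 4·Ka1·C₀))/2 = 3.47 × 10^-2 M
pH = −log(3.47 × 10^-2) = 1.46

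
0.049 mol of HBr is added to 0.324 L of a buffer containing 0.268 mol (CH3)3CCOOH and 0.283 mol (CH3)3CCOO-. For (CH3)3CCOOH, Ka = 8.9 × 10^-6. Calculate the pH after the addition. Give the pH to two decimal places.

Added H+ converts (CH3)3CCOO- to (CH3)3CCOOH: (CH3)3CCOOH → 0.317 mol, (CH3)3CCOO- → 0.234 mol.
pKa = −log(8.9 × 10^-6) = 5.051
pH = pKa + log(n_(CH3)3CCOO-/n_(CH3)3CCOOH) = 5.051 + log(0.234/0.317) = 5.051 + (-0.132)

pH = 4.92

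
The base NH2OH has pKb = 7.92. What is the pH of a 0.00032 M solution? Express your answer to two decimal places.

pH = 8.29

NH2OH + H2O ⇌ NH3OH+ + OH-
Kb = 10^(−7.92) = 1.20 × 10^-8
Kb = x²/(0.00032 − x) = 1.20 × 10^-8
Since Kb ≪ C₀, x ≈ √(Kb·C₀) = 1.96 × 10^-6 M.
(x/C₀ = 0.61% < 5%, so the approximation holds.)
pOH = 5.71, so pH = 14.00 − pOH = 8.29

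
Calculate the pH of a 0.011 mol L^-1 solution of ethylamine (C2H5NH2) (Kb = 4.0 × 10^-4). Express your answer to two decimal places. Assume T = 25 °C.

C2H5NH2 + H2O ⇌ C2H5NH3+ + OH-
Kb = [OH-]²/(0.011 − [OH-]) = 4.0 × 10^-4
[OH-] is not negligible relative to C₀; solve [OH-]² + 0.0004·[OH-] − 4.4e-06 = 0.
[OH-] = [−0.0004 + √(0.0004² + 1.76e-05)]/2 = 1.91 × 10^-3 M
pOH = −log(1.91 × 10^-3) = 2.72; pH = 14.00 − 2.72 = 11.28

pH = 11.28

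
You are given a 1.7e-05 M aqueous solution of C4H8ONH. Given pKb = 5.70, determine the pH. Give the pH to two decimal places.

C4H8ONH + H2O ⇌ C4H8ONH2+ + OH-
Kb = 10^(−5.70) = 2.00 × 10^-6
Let x = [OH-] at equilibrium. Kb = x²/(1.7e-05 − x).
Here C₀/Kb ≈ 8.5, so the small-x approximation fails. Use the quadratic:
x = (−Kb + √(Kb² + 4·Kb·C₀))/2 = 4.92 × 10^-6 M
pOH = −log(4.92 × 10^-6) = 5.31; pH = 14.00 − 5.31 = 8.69

pH = 8.69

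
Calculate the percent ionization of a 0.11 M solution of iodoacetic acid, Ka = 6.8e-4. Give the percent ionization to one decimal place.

7.6%

ICH2COOH ⇌ ICH2COO- + H+; let x = [H+] at equilibrium.
Ka = x²/(C₀ − x); solving the quadratic gives x = 8.32 × 10^-3 M.
Fraction ionized = 8.32 × 10^-3 / 0.11 = 0.0756 → 7.6%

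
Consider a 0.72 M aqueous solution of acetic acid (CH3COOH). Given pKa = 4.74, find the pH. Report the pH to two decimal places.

CH3COOH ⇌ CH3COO- + H+
Ka = 10^(−4.74) = 1.82 × 10^-5
Ka = x²/(0.72 − x) = 1.82 × 10^-5
Assume x ≪ 0.72: x ≈ √(1.82 × 10^-5 × 0.72) = 3.62 × 10^-3 M
Check: 0.5% ionized — well under 5%, approximation valid.
pH = −log[H+] = −log(3.62 × 10^-3) = 2.44

pH = 2.44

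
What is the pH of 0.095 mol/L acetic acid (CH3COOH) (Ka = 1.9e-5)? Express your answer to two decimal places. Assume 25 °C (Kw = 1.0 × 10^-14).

pH = 2.87

CH3COOH ⇌ CH3COO- + H+
Let x = [H+] at equilibrium. Ka = x²/(0.095 − x).
Assume x ≪ 0.095: x ≈ √(1.9 × 10^-5 × 0.095) = 1.34 × 10^-3 M
Check: 1.4% ionized — well under 5%, approximation valid.
pH = −log[H+] = −log(1.34 × 10^-3) = 2.87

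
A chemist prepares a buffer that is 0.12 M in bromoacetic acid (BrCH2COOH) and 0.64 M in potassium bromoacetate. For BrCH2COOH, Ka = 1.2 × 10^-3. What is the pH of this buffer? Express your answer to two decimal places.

pH = 3.65

pKa = −log(1.2 × 10^-3) = 2.921
pH = pKa + log([A⁻]/[HA]) = 2.921 + log(0.64/0.12)
pH = 2.921 + (+0.727) = 3.65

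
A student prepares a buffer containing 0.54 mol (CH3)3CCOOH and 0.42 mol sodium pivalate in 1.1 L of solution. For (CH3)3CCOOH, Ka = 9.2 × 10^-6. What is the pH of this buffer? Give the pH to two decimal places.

pKa = −log(9.2 × 10^-6) = 5.036
pH = pKa + log([A⁻]/[HA]) = 5.036 + log(0.42/0.54)
pH = 5.036 + (-0.109) = 4.93

pH = 4.93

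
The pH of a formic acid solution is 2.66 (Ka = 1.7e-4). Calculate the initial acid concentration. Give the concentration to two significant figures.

C₀ = 3.0 × 10^-2 M

[H+] = 10^(-2.66) = 2.19 × 10^-3 M = x
Ka = x²/(C₀ − x) ⇒ C₀ = x + x²/Ka
C₀ = 2.19 × 10^-3 + (2.19 × 10^-3)²/(1.7 × 10^-4) = 3.04 × 10^-2 M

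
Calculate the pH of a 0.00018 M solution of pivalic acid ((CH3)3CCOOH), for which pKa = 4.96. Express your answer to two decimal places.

pH = 4.41

(CH3)3CCOOH ⇌ (CH3)3CCOO- + H+
Ka = 10^(−4.96) = 1.10 × 10^-5
Ka = [H+]²/(0.00018 − [H+]) = 1.10 × 10^-5
The 5% rule fails; solving [H+]² + Ka·[H+] − Ka·C₀ = 0 exactly:
[H+] = [−1.1e-05 + √(1.1e-05² + 7.92e-09)]/2 = 3.93 × 10^-5 M
pH = −log(3.93 × 10^-5) = 4.41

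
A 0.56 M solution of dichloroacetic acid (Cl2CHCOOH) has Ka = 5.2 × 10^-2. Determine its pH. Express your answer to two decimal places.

pH = 0.83

Cl2CHCOOH ⇌ Cl2CHCOO- + H+
Ka = [H+]²/(0.56 − [H+]) = 5.2 × 10^-2
[H+] is not negligible relative to C₀; solve [H+]² + 0.052·[H+] − 0.0291 = 0.
[H+] = [−0.052 + √(0.052² + 0.116)]/2 = 1.47 × 10^-1 M
pH = −log[H+] = −log(1.47 × 10^-1) = 0.83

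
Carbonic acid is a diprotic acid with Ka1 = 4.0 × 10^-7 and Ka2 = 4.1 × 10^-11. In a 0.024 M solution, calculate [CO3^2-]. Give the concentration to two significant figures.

4.1 × 10^-11 M

First ionization gives [H+] ≈ [HCO3-] = 9.80 × 10^-5 M.
Second step: Ka2 = [H+][CO3^2-]/[HCO3-] ≈ [CO3^2-] (since [H+] ≈ [HCO3-]).
So [CO3^2-] ≈ Ka2.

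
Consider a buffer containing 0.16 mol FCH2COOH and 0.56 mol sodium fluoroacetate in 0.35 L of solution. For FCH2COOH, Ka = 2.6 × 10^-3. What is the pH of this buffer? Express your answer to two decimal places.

pKa = −log(2.6 × 10^-3) = 2.585
Using pH = pKa + log([base]/[acid]) with [base]/[acid] = 0.56/0.16:
pH = 2.585 + (+0.544) = 3.13

pH = 3.13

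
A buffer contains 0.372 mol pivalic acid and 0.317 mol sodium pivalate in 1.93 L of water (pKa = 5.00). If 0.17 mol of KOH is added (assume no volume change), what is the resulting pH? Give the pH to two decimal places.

pH = 5.38

After neutralization: n((CH3)3CCOOH) = 0.202 mol, n((CH3)3CCOO-) = 0.487 mol.
pH = pKa + log([A⁻]/[HA]) = 5.00 + log(0.487/0.202) = 5.00 +0.382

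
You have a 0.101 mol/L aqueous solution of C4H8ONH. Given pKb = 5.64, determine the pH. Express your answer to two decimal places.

pH = 10.68

C4H8ONH + H2O ⇌ C4H8ONH2+ + OH-
Kb = 10^(−5.64) = 2.29 × 10^-6
From the ICE table, Kb = x²/(0.101 − x) = 2.29 × 10^-6.
Assume x ≪ 0.101: x ≈ √(2.29 × 10^-6 × 0.101) = 4.81 × 10^-4 M
pOH = 3.32, so pH = 14.00 − pOH = 10.68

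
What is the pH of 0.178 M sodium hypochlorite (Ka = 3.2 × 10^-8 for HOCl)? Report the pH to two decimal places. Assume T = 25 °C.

OCl- is the conjugate base of the weak acid HOCl.
Kb = Kw/Ka = 1.0×10^-14 / 3.2 × 10^-8 = 3.12 × 10^-7
Kb = x²/(0.178 − x) = 3.12 × 10^-7
Assume x ≪ 0.178: x ≈ √(3.12 × 10^-7 × 0.178) = 2.36 × 10^-4 M
pOH = 3.63, so pH = 14.00 − pOH = 10.37

pH = 10.37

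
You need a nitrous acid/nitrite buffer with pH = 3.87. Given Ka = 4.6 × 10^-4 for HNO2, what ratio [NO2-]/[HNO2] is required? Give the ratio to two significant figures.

pKa = -log(4.6 × 10^-4) = 3.337
pH = pKa + log(r) ⇒ log(r) = 3.87 − 3.337 = +0.533
r = [NO2-]/[HNO2] = 10^(+0.533) = 3.41

ratio = 3.4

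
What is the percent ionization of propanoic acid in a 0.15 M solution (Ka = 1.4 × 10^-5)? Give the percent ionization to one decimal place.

CH3CH2COOH ⇌ CH3CH2COO- + H+; let x = [H+] at equilibrium.
x ≈ √(Ka·C₀) = √(1.4 × 10^-5 × 0.15) = 1.45 × 10^-3 M
Fraction ionized = 1.45 × 10^-3 / 0.15 = 0.0097 → 1.0%

1.0%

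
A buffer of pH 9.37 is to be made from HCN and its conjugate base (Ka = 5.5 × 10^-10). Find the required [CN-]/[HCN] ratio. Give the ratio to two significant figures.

ratio = 1.3

pKa = -log(5.5 × 10^-10) = 9.260
pH = pKa + log(r) ⇒ log(r) = 9.37 − 9.260 = +0.110
r = [CN-]/[HCN] = 10^(+0.110) = 1.29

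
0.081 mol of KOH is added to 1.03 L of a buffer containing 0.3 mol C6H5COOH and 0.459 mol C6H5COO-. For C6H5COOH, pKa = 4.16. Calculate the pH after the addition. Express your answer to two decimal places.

pH = 4.55

After neutralization: n(C6H5COOH) = 0.219 mol, n(C6H5COO-) = 0.54 mol.
Henderson–Hasselbalch with mole ratio 0.54/0.219: pH = 4.16 + (+0.392)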